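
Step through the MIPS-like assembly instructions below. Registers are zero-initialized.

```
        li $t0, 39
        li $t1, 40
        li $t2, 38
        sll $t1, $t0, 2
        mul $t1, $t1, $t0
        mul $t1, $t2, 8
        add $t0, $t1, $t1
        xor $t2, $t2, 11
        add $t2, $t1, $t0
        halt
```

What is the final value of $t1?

304

li $t0, 39 → $t0=39
li $t1, 40 → $t1=40
li $t2, 38 → $t2=38
sll $t1, $t0, 2 → $t1=39<<2=156
mul $t1, $t1, $t0 → $t1=156*39=6084
mul $t1, $t2, 8 → $t1=38*8=304
add $t0, $t1, $t1 → $t0=304+304=608
xor $t2, $t2, 11 → $t2=38^11=45
add $t2, $t1, $t0 → $t2=304+608=912
halt.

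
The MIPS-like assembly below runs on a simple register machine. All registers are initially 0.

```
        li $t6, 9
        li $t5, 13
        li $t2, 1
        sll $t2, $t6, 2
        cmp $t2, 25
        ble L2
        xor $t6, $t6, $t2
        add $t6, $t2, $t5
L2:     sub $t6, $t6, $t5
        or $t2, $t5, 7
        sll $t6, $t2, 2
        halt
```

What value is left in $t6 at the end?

60

li $t6, 9 → $t6=9
li $t5, 13 → $t5=13
li $t2, 1 → $t2=1
sll $t2, $t6, 2 → $t2=9<<2=36
cmp $t2, 25  (cmp 36,25)
ble L2: not taken
xor $t6, $t6, $t2 → $t6=9^36=45
add $t6, $t2, $t5 → $t6=36+13=49
sub $t6, $t6, $t5 → $t6=49-13=36
or $t2, $t5, 7 → $t2=13|7=15
sll $t6, $t2, 2 → $t6=15<<2=60
halt.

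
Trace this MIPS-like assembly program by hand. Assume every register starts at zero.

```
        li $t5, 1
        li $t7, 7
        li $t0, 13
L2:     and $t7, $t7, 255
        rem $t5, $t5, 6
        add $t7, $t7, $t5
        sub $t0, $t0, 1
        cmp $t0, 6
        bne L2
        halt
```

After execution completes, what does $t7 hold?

14

li $t5, 1 → $t5=1
li $t7, 7 → $t7=7
li $t0, 13 → $t0=13
and $t7, $t7, 255 → $t7=7&255=7
rem $t5, $t5, 6 → $t5=1%6=1
add $t7, $t7, $t5 → $t7=7+1=8
sub $t0, $t0, 1 → $t0=13-1=12
cmp $t0, 6  (cmp 12,6)
bne L2: taken
and $t7, $t7, 255 → $t7=8&255=8
rem $t5, $t5, 6 → $t5=1%6=1
add $t7, $t7, $t5 → $t7=8+1=9
sub $t0, $t0, 1 → $t0=12-1=11
cmp $t0, 6  (cmp 11,6)
bne L2: taken
and $t7, $t7, 255 → $t7=9&255=9
rem $t5, $t5, 6 → $t5=1%6=1
add $t7, $t7, $t5 → $t7=9+1=10
sub $t0, $t0, 1 → $t0=11-1=10
cmp $t0, 6  (cmp 10,6)
bne L2: taken
and $t7, $t7, 255 → $t7=10&255=10
rem $t5, $t5, 6 → $t5=1%6=1
add $t7, $t7, $t5 → $t7=10+1=11
sub $t0, $t0, 1 → $t0=10-1=9
cmp $t0, 6  (cmp 9,6)
bne L2: taken
and $t7, $t7, 255 → $t7=11&255=11
rem $t5, $t5, 6 → $t5=1%6=1
add $t7, $t7, $t5 → $t7=11+1=12
sub $t0, $t0, 1 → $t0=9-1=8
cmp $t0, 6  (cmp 8,6)
bne L2: taken
and $t7, $t7, 255 → $t7=12&255=12
rem $t5, $t5, 6 → $t5=1%6=1
add $t7, $t7, $t5 → $t7=12+1=13
sub $t0, $t0, 1 → $t0=8-1=7
cmp $t0, 6  (cmp 7,6)
bne L2: taken
and $t7, $t7, 255 → $t7=13&255=13
rem $t5, $t5, 6 → $t5=1%6=1
add $t7, $t7, $t5 → $t7=13+1=14
sub $t0, $t0, 1 → $t0=7-1=6
cmp $t0, 6  (cmp 6,6)
bne L2: not taken
halt.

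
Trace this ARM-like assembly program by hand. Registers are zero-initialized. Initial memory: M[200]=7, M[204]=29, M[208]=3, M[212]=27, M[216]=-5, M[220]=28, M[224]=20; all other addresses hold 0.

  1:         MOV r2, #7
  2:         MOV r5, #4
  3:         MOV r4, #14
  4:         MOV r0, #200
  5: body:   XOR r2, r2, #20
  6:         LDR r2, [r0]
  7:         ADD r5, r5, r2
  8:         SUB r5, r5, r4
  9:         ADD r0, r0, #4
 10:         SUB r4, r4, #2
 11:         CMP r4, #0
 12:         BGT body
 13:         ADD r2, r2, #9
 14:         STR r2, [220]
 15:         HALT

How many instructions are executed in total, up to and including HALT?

63

MOV r2, #7 → r2=7
MOV r5, #4 → r5=4
MOV r4, #14 → r4=14
MOV r0, #200 → r0=200
XOR r2, r2, #20 → r2=7^20=19
LDR r2, [r0] → r2=M[200]=7
ADD r5, r5, r2 → r5=4+7=11
SUB r5, r5, r4 → r5=11-14=-3
ADD r0, r0, #4 → r0=200+4=204
SUB r4, r4, #2 → r4=14-2=12
CMP r4, #0  (cmp 12,0)
BGT body: taken
XOR r2, r2, #20 → r2=7^20=19
LDR r2, [r0] → r2=M[204]=29
ADD r5, r5, r2 → r5=(-3)+29=26
SUB r5, r5, r4 → r5=26-12=14
ADD r0, r0, #4 → r0=204+4=208
SUB r4, r4, #2 → r4=12-2=10
CMP r4, #0  (cmp 10,0)
BGT body: taken
XOR r2, r2, #20 → r2=29^20=9
LDR r2, [r0] → r2=M[208]=3
ADD r5, r5, r2 → r5=14+3=17
SUB r5, r5, r4 → r5=17-10=7
ADD r0, r0, #4 → r0=208+4=212
SUB r4, r4, #2 → r4=10-2=8
CMP r4, #0  (cmp 8,0)
BGT body: taken
XOR r2, r2, #20 → r2=3^20=23
LDR r2, [r0] → r2=M[212]=27
ADD r5, r5, r2 → r5=7+27=34
SUB r5, r5, r4 → r5=34-8=26
ADD r0, r0, #4 → r0=212+4=216
SUB r4, r4, #2 → r4=8-2=6
CMP r4, #0  (cmp 6,0)
BGT body: taken
XOR r2, r2, #20 → r2=27^20=15
LDR r2, [r0] → r2=M[216]=-5
ADD r5, r5, r2 → r5=26+(-5)=21
SUB r5, r5, r4 → r5=21-6=15
ADD r0, r0, #4 → r0=216+4=220
SUB r4, r4, #2 → r4=6-2=4
CMP r4, #0  (cmp 4,0)
BGT body: taken
XOR r2, r2, #20 → r2=(-5)^20=-17
LDR r2, [r0] → r2=M[220]=28
ADD r5, r5, r2 → r5=15+28=43
SUB r5, r5, r4 → r5=43-4=39
ADD r0, r0, #4 → r0=220+4=224
SUB r4, r4, #2 → r4=4-2=2
CMP r4, #0  (cmp 2,0)
BGT body: taken
XOR r2, r2, #20 → r2=28^20=8
LDR r2, [r0] → r2=M[224]=20
ADD r5, r5, r2 → r5=39+20=59
SUB r5, r5, r4 → r5=59-2=57
ADD r0, r0, #4 → r0=224+4=228
SUB r4, r4, #2 → r4=2-2=0
CMP r4, #0  (cmp 0,0)
BGT body: not taken
ADD r2, r2, #9 → r2=20+9=29
STR r2, [220] → M[220]=29
halt.
Total executed instructions: 63.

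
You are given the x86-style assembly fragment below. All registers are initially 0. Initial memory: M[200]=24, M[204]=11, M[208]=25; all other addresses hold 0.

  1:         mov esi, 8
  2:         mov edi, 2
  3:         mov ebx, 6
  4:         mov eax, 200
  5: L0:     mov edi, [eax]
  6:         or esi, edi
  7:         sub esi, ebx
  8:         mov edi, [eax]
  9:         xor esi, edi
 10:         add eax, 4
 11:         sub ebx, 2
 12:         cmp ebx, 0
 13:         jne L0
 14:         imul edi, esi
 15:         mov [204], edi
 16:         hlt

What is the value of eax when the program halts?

212

mov esi, 8 → esi=8
mov edi, 2 → edi=2
mov ebx, 6 → ebx=6
mov eax, 200 → eax=200
mov edi, [eax] → edi=M[200]=24
or esi, edi → esi=8|24=24
sub esi, ebx → esi=24-6=18
mov edi, [eax] → edi=M[200]=24
xor esi, edi → esi=18^24=10
add eax, 4 → eax=200+4=204
sub ebx, 2 → ebx=6-2=4
cmp ebx, 0  (cmp 4,0)
jne L0: taken
mov edi, [eax] → edi=M[204]=11
or esi, edi → esi=10|11=11
sub esi, ebx → esi=11-4=7
mov edi, [eax] → edi=M[204]=11
xor esi, edi → esi=7^11=12
add eax, 4 → eax=204+4=208
sub ebx, 2 → ebx=4-2=2
cmp ebx, 0  (cmp 2,0)
jne L0: taken
mov edi, [eax] → edi=M[208]=25
or esi, edi → esi=12|25=29
sub esi, ebx → esi=29-2=27
mov edi, [eax] → edi=M[208]=25
xor esi, edi → esi=27^25=2
add eax, 4 → eax=208+4=212
sub ebx, 2 → ebx=2-2=0
cmp ebx, 0  (cmp 0,0)
jne L0: not taken
imul edi, esi → edi=25*2=50
mov [204], edi → M[204]=50
halt.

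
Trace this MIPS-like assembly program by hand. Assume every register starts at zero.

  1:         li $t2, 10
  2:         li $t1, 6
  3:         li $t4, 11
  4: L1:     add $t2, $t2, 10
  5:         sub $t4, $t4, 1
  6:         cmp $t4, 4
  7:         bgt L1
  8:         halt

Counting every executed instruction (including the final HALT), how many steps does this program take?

32

$t2=10
$t1=6
$t4=11
$t2=10+10=20
$t4=11-1=10
cmp $t4, 4  (cmp 10,4)
bgt L1: taken
$t2=20+10=30
$t4=10-1=9
cmp $t4, 4  (cmp 9,4)
bgt L1: taken
$t2=30+10=40
$t4=9-1=8
cmp $t4, 4  (cmp 8,4)
bgt L1: taken
$t2=40+10=50
$t4=8-1=7
cmp $t4, 4  (cmp 7,4)
bgt L1: taken
$t2=50+10=60
$t4=7-1=6
cmp $t4, 4  (cmp 6,4)
bgt L1: taken
$t2=60+10=70
$t4=6-1=5
cmp $t4, 4  (cmp 5,4)
bgt L1: taken
$t2=70+10=80
$t4=5-1=4
cmp $t4, 4  (cmp 4,4)
bgt L1: not taken
halt.
Total executed instructions: 32.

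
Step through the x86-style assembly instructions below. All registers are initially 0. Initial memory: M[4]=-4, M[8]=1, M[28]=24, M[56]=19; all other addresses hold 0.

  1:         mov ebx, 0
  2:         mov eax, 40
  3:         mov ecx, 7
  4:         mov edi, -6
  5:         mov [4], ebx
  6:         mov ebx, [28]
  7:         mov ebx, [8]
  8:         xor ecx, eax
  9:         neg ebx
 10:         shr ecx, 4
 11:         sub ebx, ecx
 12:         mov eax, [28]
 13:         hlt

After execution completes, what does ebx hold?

-3

ebx=0
eax=40
ecx=7
edi=-6
mov [4], ebx → M[4]=0
ebx=M[28]=24
ebx=M[8]=1
ecx=7^40=47
ebx=-(1)=-1
ecx=47>>4=2
ebx=(-1)-2=-3
eax=M[28]=24
halt.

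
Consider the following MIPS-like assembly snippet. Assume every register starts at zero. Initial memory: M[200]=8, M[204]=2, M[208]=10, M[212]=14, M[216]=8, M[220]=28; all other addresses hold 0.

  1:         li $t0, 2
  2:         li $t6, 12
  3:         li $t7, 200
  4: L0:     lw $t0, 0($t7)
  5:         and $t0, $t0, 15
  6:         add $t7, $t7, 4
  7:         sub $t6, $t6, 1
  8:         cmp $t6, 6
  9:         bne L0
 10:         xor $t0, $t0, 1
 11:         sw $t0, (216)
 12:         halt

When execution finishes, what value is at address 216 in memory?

li $t0, 2 → $t0=2
li $t6, 12 → $t6=12
li $t7, 200 → $t7=200
lw $t0, 0($t7) → $t0=M[200]=8
and $t0, $t0, 15 → $t0=8&15=8
add $t7, $t7, 4 → $t7=200+4=204
sub $t6, $t6, 1 → $t6=12-1=11
cmp $t6, 6  (cmp 11,6)
bne L0: taken
lw $t0, 0($t7) → $t0=M[204]=2
and $t0, $t0, 15 → $t0=2&15=2
add $t7, $t7, 4 → $t7=204+4=208
sub $t6, $t6, 1 → $t6=11-1=10
cmp $t6, 6  (cmp 10,6)
bne L0: taken
lw $t0, 0($t7) → $t0=M[208]=10
and $t0, $t0, 15 → $t0=10&15=10
add $t7, $t7, 4 → $t7=208+4=212
sub $t6, $t6, 1 → $t6=10-1=9
cmp $t6, 6  (cmp 9,6)
bne L0: taken
lw $t0, 0($t7) → $t0=M[212]=14
and $t0, $t0, 15 → $t0=14&15=14
add $t7, $t7, 4 → $t7=212+4=216
sub $t6, $t6, 1 → $t6=9-1=8
cmp $t6, 6  (cmp 8,6)
bne L0: taken
lw $t0, 0($t7) → $t0=M[216]=8
and $t0, $t0, 15 → $t0=8&15=8
add $t7, $t7, 4 → $t7=216+4=220
sub $t6, $t6, 1 → $t6=8-1=7
cmp $t6, 6  (cmp 7,6)
bne L0: taken
lw $t0, 0($t7) → $t0=M[220]=28
and $t0, $t0, 15 → $t0=28&15=12
add $t7, $t7, 4 → $t7=220+4=224
sub $t6, $t6, 1 → $t6=7-1=6
cmp $t6, 6  (cmp 6,6)
bne L0: not taken
xor $t0, $t0, 1 → $t0=12^1=13
sw $t0, (216) → M[216]=13
halt.

13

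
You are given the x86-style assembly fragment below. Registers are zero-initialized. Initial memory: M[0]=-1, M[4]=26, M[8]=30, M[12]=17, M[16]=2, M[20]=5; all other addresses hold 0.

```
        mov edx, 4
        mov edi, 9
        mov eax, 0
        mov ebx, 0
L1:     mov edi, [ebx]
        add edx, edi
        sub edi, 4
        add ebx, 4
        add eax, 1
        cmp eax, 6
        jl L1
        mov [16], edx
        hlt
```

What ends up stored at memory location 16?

83

edx=4
edi=9
eax=0
ebx=0
edi=M[0]=-1
edx=4+(-1)=3
edi=(-1)-4=-5
ebx=0+4=4
eax=0+1=1
cmp eax, 6  (cmp 1,6)
jl L1: taken
edi=M[4]=26
edx=3+26=29
edi=26-4=22
ebx=4+4=8
eax=1+1=2
cmp eax, 6  (cmp 2,6)
jl L1: taken
edi=M[8]=30
edx=29+30=59
edi=30-4=26
ebx=8+4=12
eax=2+1=3
cmp eax, 6  (cmp 3,6)
jl L1: taken
edi=M[12]=17
edx=59+17=76
edi=17-4=13
ebx=12+4=16
eax=3+1=4
cmp eax, 6  (cmp 4,6)
jl L1: taken
edi=M[16]=2
edx=76+2=78
edi=2-4=-2
ebx=16+4=20
eax=4+1=5
cmp eax, 6  (cmp 5,6)
jl L1: taken
edi=M[20]=5
edx=78+5=83
edi=5-4=1
ebx=20+4=24
eax=5+1=6
cmp eax, 6  (cmp 6,6)
jl L1: not taken
mov [16], edx → M[16]=83
halt.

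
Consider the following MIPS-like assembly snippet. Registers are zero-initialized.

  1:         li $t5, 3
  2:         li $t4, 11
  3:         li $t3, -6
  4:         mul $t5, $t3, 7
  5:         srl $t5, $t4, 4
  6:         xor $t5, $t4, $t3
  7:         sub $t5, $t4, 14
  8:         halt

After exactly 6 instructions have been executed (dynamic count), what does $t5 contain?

-15

$t5=3
$t4=11
$t3=-6
$t5=(-6)*7=-42
$t5=11>>4=0
$t5=11^(-6)=-15
After step 6: $t5 = -15.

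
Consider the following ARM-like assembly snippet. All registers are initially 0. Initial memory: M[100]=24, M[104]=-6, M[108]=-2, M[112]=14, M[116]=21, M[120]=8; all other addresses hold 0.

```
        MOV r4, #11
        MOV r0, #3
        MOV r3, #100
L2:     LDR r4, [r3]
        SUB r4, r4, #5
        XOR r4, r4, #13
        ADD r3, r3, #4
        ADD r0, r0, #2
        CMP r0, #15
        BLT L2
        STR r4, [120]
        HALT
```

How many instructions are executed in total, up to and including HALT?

47

after MOV r4, #11: r4=11
after MOV r0, #3: r0=3
after MOV r3, #100: r3=100
after LDR r4, [r3]: r4=M[100]=24
after SUB r4, r4, #5: r4=24-5=19
after XOR r4, r4, #13: r4=19^13=30
after ADD r3, r3, #4: r3=100+4=104
after ADD r0, r0, #2: r0=3+2=5
CMP r0, #15  (cmp 5,15)
BLT L2: taken
after LDR r4, [r3]: r4=M[104]=-6
after SUB r4, r4, #5: r4=(-6)-5=-11
after XOR r4, r4, #13: r4=(-11)^13=-8
after ADD r3, r3, #4: r3=104+4=108
after ADD r0, r0, #2: r0=5+2=7
CMP r0, #15  (cmp 7,15)
BLT L2: taken
after LDR r4, [r3]: r4=M[108]=-2
after SUB r4, r4, #5: r4=(-2)-5=-7
after XOR r4, r4, #13: r4=(-7)^13=-12
after ADD r3, r3, #4: r3=108+4=112
after ADD r0, r0, #2: r0=7+2=9
CMP r0, #15  (cmp 9,15)
BLT L2: taken
after LDR r4, [r3]: r4=M[112]=14
after SUB r4, r4, #5: r4=14-5=9
after XOR r4, r4, #13: r4=9^13=4
after ADD r3, r3, #4: r3=112+4=116
after ADD r0, r0, #2: r0=9+2=11
CMP r0, #15  (cmp 11,15)
BLT L2: taken
after LDR r4, [r3]: r4=M[116]=21
after SUB r4, r4, #5: r4=21-5=16
after XOR r4, r4, #13: r4=16^13=29
after ADD r3, r3, #4: r3=116+4=120
after ADD r0, r0, #2: r0=11+2=13
CMP r0, #15  (cmp 13,15)
BLT L2: taken
after LDR r4, [r3]: r4=M[120]=8
after SUB r4, r4, #5: r4=8-5=3
after XOR r4, r4, #13: r4=3^13=14
after ADD r3, r3, #4: r3=120+4=124
after ADD r0, r0, #2: r0=13+2=15
CMP r0, #15  (cmp 15,15)
BLT L2: not taken
STR r4, [120] → M[120]=14
halt.
Total executed instructions: 47.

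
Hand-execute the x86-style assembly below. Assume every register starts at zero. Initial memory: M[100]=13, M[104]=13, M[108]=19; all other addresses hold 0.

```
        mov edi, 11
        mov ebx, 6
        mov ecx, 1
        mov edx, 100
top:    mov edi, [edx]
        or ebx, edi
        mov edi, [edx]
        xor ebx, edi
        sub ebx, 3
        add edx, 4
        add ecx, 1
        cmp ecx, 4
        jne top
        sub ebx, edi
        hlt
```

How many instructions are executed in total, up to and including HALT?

33

mov edi, 11 → edi=11
mov ebx, 6 → ebx=6
mov ecx, 1 → ecx=1
mov edx, 100 → edx=100
mov edi, [edx] → edi=M[100]=13
or ebx, edi → ebx=6|13=15
mov edi, [edx] → edi=M[100]=13
xor ebx, edi → ebx=15^13=2
sub ebx, 3 → ebx=2-3=-1
add edx, 4 → edx=100+4=104
add ecx, 1 → ecx=1+1=2
cmp ecx, 4  (cmp 2,4)
jne top: taken
mov edi, [edx] → edi=M[104]=13
or ebx, edi → ebx=(-1)|13=-1
mov edi, [edx] → edi=M[104]=13
xor ebx, edi → ebx=(-1)^13=-14
sub ebx, 3 → ebx=(-14)-3=-17
add edx, 4 → edx=104+4=108
add ecx, 1 → ecx=2+1=3
cmp ecx, 4  (cmp 3,4)
jne top: taken
mov edi, [edx] → edi=M[108]=19
or ebx, edi → ebx=(-17)|19=-1
mov edi, [edx] → edi=M[108]=19
xor ebx, edi → ebx=(-1)^19=-20
sub ebx, 3 → ebx=(-20)-3=-23
add edx, 4 → edx=108+4=112
add ecx, 1 → ecx=3+1=4
cmp ecx, 4  (cmp 4,4)
jne top: not taken
sub ebx, edi → ebx=(-23)-19=-42
halt.
Total executed instructions: 33.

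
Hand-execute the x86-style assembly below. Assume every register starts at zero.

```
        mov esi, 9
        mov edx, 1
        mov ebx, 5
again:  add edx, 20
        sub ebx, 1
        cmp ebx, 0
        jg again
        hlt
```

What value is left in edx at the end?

101

mov esi, 9 → esi=9
mov edx, 1 → edx=1
mov ebx, 5 → ebx=5
add edx, 20 → edx=1+20=21
sub ebx, 1 → ebx=5-1=4
cmp ebx, 0  (cmp 4,0)
jg again: taken
add edx, 20 → edx=21+20=41
sub ebx, 1 → ebx=4-1=3
cmp ebx, 0  (cmp 3,0)
jg again: taken
add edx, 20 → edx=41+20=61
sub ebx, 1 → ebx=3-1=2
cmp ebx, 0  (cmp 2,0)
jg again: taken
add edx, 20 → edx=61+20=81
sub ebx, 1 → ebx=2-1=1
cmp ebx, 0  (cmp 1,0)
jg again: taken
add edx, 20 → edx=81+20=101
sub ebx, 1 → ebx=1-1=0
cmp ebx, 0  (cmp 0,0)
jg again: not taken
halt.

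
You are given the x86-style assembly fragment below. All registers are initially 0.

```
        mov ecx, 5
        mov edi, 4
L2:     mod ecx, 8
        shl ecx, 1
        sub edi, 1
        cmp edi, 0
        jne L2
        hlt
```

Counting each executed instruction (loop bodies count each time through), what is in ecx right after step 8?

2

ecx=5
edi=4
ecx=5%8=5
ecx=5<<1=10
edi=4-1=3
cmp edi, 0  (cmp 3,0)
jne L2: taken
ecx=10%8=2
After step 8: ecx = 2.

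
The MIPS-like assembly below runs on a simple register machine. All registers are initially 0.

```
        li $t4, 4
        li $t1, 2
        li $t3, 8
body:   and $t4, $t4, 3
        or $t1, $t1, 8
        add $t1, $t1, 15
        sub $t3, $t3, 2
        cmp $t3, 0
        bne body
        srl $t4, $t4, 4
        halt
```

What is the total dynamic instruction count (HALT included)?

after li $t4, 4: $t4=4
after li $t1, 2: $t1=2
after li $t3, 8: $t3=8
after and $t4, $t4, 3: $t4=4&3=0
after or $t1, $t1, 8: $t1=2|8=10
after add $t1, $t1, 15: $t1=10+15=25
after sub $t3, $t3, 2: $t3=8-2=6
cmp $t3, 0  (cmp 6,0)
bne body: taken
after and $t4, $t4, 3: $t4=0&3=0
after or $t1, $t1, 8: $t1=25|8=25
after add $t1, $t1, 15: $t1=25+15=40
after sub $t3, $t3, 2: $t3=6-2=4
cmp $t3, 0  (cmp 4,0)
bne body: taken
after and $t4, $t4, 3: $t4=0&3=0
after or $t1, $t1, 8: $t1=40|8=40
after add $t1, $t1, 15: $t1=40+15=55
after sub $t3, $t3, 2: $t3=4-2=2
cmp $t3, 0  (cmp 2,0)
bne body: taken
after and $t4, $t4, 3: $t4=0&3=0
after or $t1, $t1, 8: $t1=55|8=63
after add $t1, $t1, 15: $t1=63+15=78
after sub $t3, $t3, 2: $t3=2-2=0
cmp $t3, 0  (cmp 0,0)
bne body: not taken
after srl $t4, $t4, 4: $t4=0>>4=0
halt.
Total executed instructions: 29.

29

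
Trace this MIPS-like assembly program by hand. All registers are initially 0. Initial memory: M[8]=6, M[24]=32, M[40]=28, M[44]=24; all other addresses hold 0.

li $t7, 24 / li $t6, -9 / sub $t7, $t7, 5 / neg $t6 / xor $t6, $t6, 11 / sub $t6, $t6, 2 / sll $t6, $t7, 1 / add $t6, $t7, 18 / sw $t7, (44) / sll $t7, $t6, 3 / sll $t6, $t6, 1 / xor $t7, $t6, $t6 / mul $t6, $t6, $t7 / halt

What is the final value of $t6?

after li $t7, 24: $t7=24
after li $t6, -9: $t6=-9
after sub $t7, $t7, 5: $t7=24-5=19
after neg $t6: $t6=-(-9)=9
after xor $t6, $t6, 11: $t6=9^11=2
after sub $t6, $t6, 2: $t6=2-2=0
after sll $t6, $t7, 1: $t6=19<<1=38
after add $t6, $t7, 18: $t6=19+18=37
sw $t7, (44) → M[44]=19
after sll $t7, $t6, 3: $t7=37<<3=296
after sll $t6, $t6, 1: $t6=37<<1=74
after xor $t7, $t6, $t6: $t7=74^74=0
after mul $t6, $t6, $t7: $t6=74*0=0
halt.

0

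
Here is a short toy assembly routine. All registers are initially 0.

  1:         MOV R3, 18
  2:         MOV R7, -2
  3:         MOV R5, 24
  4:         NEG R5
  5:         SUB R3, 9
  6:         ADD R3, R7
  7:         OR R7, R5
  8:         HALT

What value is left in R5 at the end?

MOV R3, 18 → R3=18
MOV R7, -2 → R7=-2
MOV R5, 24 → R5=24
NEG R5 → R5=-(24)=-24
SUB R3, 9 → R3=18-9=9
ADD R3, R7 → R3=9+(-2)=7
OR R7, R5 → R7=(-2)|(-24)=-2
halt.

-24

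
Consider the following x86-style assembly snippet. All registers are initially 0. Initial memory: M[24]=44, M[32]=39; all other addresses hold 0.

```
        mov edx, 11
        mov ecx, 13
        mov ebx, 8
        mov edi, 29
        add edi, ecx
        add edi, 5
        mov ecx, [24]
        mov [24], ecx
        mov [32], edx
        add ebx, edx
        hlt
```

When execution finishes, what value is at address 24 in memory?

after mov edx, 11: edx=11
after mov ecx, 13: ecx=13
after mov ebx, 8: ebx=8
after mov edi, 29: edi=29
after add edi, ecx: edi=29+13=42
after add edi, 5: edi=42+5=47
after mov ecx, [24]: ecx=M[24]=44
mov [24], ecx → M[24]=44
mov [32], edx → M[32]=11
after add ebx, edx: ebx=8+11=19
halt.

44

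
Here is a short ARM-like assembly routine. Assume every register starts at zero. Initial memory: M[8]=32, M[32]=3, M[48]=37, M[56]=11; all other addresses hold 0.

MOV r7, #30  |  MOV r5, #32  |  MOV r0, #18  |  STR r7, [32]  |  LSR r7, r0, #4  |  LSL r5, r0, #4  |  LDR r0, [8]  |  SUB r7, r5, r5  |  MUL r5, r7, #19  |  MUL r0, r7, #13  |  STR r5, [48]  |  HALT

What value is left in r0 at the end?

0

MOV r7, #30 → r7=30
MOV r5, #32 → r5=32
MOV r0, #18 → r0=18
STR r7, [32] → M[32]=30
LSR r7, r0, #4 → r7=18>>4=1
LSL r5, r0, #4 → r5=18<<4=288
LDR r0, [8] → r0=M[8]=32
SUB r7, r5, r5 → r7=288-288=0
MUL r5, r7, #19 → r5=0*19=0
MUL r0, r7, #13 → r0=0*13=0
STR r5, [48] → M[48]=0
halt.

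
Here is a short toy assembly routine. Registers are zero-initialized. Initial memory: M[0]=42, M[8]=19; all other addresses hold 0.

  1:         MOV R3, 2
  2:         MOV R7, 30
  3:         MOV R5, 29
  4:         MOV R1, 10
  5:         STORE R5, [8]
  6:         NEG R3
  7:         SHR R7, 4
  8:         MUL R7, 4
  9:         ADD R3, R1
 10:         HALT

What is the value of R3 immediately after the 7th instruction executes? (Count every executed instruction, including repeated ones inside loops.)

after MOV R3, 2: R3=2
after MOV R7, 30: R7=30
after MOV R5, 29: R5=29
after MOV R1, 10: R1=10
STORE R5, [8] → M[8]=29
after NEG R3: R3=-(2)=-2
after SHR R7, 4: R7=30>>4=1
After step 7: R3 = -2.

-2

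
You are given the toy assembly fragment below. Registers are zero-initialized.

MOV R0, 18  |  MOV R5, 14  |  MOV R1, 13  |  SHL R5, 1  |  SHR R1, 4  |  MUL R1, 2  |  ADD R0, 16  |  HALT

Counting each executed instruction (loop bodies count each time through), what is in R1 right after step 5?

after MOV R0, 18: R0=18
after MOV R5, 14: R5=14
after MOV R1, 13: R1=13
after SHL R5, 1: R5=14<<1=28
after SHR R1, 4: R1=13>>4=0
After step 5: R1 = 0.

0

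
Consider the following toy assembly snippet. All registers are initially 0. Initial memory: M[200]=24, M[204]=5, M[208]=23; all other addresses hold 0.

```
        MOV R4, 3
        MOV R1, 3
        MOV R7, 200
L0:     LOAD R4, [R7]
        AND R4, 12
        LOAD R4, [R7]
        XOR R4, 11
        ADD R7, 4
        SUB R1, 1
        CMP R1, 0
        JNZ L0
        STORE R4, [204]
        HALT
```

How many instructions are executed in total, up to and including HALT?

MOV R4, 3 → R4=3
MOV R1, 3 → R1=3
MOV R7, 200 → R7=200
LOAD R4, [R7] → R4=M[200]=24
AND R4, 12 → R4=24&12=8
LOAD R4, [R7] → R4=M[200]=24
XOR R4, 11 → R4=24^11=19
ADD R7, 4 → R7=200+4=204
SUB R1, 1 → R1=3-1=2
CMP R1, 0  (cmp 2,0)
JNZ L0: taken
LOAD R4, [R7] → R4=M[204]=5
AND R4, 12 → R4=5&12=4
LOAD R4, [R7] → R4=M[204]=5
XOR R4, 11 → R4=5^11=14
ADD R7, 4 → R7=204+4=208
SUB R1, 1 → R1=2-1=1
CMP R1, 0  (cmp 1,0)
JNZ L0: taken
LOAD R4, [R7] → R4=M[208]=23
AND R4, 12 → R4=23&12=4
LOAD R4, [R7] → R4=M[208]=23
XOR R4, 11 → R4=23^11=28
ADD R7, 4 → R7=208+4=212
SUB R1, 1 → R1=1-1=0
CMP R1, 0  (cmp 0,0)
JNZ L0: not taken
STORE R4, [204] → M[204]=28
halt.
Total executed instructions: 29.

29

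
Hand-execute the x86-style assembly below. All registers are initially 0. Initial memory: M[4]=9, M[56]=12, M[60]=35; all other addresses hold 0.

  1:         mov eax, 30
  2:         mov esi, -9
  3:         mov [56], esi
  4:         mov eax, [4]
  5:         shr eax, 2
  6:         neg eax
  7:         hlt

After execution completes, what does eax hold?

eax=30
esi=-9
mov [56], esi → M[56]=-9
eax=M[4]=9
eax=9>>2=2
eax=-(2)=-2
halt.

-2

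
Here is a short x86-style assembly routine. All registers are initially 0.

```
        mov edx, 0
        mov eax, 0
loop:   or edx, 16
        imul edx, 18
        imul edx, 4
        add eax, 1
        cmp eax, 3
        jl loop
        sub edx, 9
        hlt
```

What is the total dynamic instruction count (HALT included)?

mov edx, 0 → edx=0
mov eax, 0 → eax=0
or edx, 16 → edx=0|16=16
imul edx, 18 → edx=16*18=288
imul edx, 4 → edx=288*4=1152
add eax, 1 → eax=0+1=1
cmp eax, 3  (cmp 1,3)
jl loop: taken
or edx, 16 → edx=1152|16=1168
imul edx, 18 → edx=1168*18=21024
imul edx, 4 → edx=21024*4=84096
add eax, 1 → eax=1+1=2
cmp eax, 3  (cmp 2,3)
jl loop: taken
or edx, 16 → edx=84096|16=84112
imul edx, 18 → edx=84112*18=1514016
imul edx, 4 → edx=1514016*4=6056064
add eax, 1 → eax=2+1=3
cmp eax, 3  (cmp 3,3)
jl loop: not taken
sub edx, 9 → edx=6056064-9=6056055
halt.
Total executed instructions: 22.

22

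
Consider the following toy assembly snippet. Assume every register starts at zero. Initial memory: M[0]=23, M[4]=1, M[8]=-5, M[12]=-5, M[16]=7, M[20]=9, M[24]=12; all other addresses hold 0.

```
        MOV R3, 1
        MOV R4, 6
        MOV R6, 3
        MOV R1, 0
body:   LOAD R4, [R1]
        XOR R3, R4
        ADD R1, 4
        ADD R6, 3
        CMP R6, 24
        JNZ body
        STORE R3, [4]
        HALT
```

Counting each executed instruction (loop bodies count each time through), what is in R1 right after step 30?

16

MOV R3, 1 → R3=1
MOV R4, 6 → R4=6
MOV R6, 3 → R6=3
MOV R1, 0 → R1=0
LOAD R4, [R1] → R4=M[0]=23
XOR R3, R4 → R3=1^23=22
ADD R1, 4 → R1=0+4=4
ADD R6, 3 → R6=3+3=6
CMP R6, 24  (cmp 6,24)
JNZ body: taken
LOAD R4, [R1] → R4=M[4]=1
XOR R3, R4 → R3=22^1=23
ADD R1, 4 → R1=4+4=8
ADD R6, 3 → R6=6+3=9
CMP R6, 24  (cmp 9,24)
JNZ body: taken
LOAD R4, [R1] → R4=M[8]=-5
XOR R3, R4 → R3=23^(-5)=-20
ADD R1, 4 → R1=8+4=12
ADD R6, 3 → R6=9+3=12
CMP R6, 24  (cmp 12,24)
JNZ body: taken
LOAD R4, [R1] → R4=M[12]=-5
XOR R3, R4 → R3=(-20)^(-5)=23
ADD R1, 4 → R1=12+4=16
ADD R6, 3 → R6=12+3=15
CMP R6, 24  (cmp 15,24)
JNZ body: taken
LOAD R4, [R1] → R4=M[16]=7
XOR R3, R4 → R3=23^7=16
After step 30: R1 = 16.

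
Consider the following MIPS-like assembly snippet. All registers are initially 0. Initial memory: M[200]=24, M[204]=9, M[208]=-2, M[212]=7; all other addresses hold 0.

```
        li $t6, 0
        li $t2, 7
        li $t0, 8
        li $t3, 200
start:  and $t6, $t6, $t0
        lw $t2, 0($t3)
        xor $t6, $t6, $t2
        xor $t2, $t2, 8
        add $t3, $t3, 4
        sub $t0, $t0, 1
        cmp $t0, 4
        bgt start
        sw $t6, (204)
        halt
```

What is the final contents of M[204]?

after li $t6, 0: $t6=0
after li $t2, 7: $t2=7
after li $t0, 8: $t0=8
after li $t3, 200: $t3=200
after and $t6, $t6, $t0: $t6=0&8=0
after lw $t2, 0($t3): $t2=M[200]=24
after xor $t6, $t6, $t2: $t6=0^24=24
after xor $t2, $t2, 8: $t2=24^8=16
after add $t3, $t3, 4: $t3=200+4=204
after sub $t0, $t0, 1: $t0=8-1=7
cmp $t0, 4  (cmp 7,4)
bgt start: taken
after and $t6, $t6, $t0: $t6=24&7=0
after lw $t2, 0($t3): $t2=M[204]=9
after xor $t6, $t6, $t2: $t6=0^9=9
after xor $t2, $t2, 8: $t2=9^8=1
after add $t3, $t3, 4: $t3=204+4=208
after sub $t0, $t0, 1: $t0=7-1=6
cmp $t0, 4  (cmp 6,4)
bgt start: taken
after and $t6, $t6, $t0: $t6=9&6=0
after lw $t2, 0($t3): $t2=M[208]=-2
after xor $t6, $t6, $t2: $t6=0^(-2)=-2
after xor $t2, $t2, 8: $t2=(-2)^8=-10
after add $t3, $t3, 4: $t3=208+4=212
after sub $t0, $t0, 1: $t0=6-1=5
cmp $t0, 4  (cmp 5,4)
bgt start: taken
after and $t6, $t6, $t0: $t6=(-2)&5=4
after lw $t2, 0($t3): $t2=M[212]=7
after xor $t6, $t6, $t2: $t6=4^7=3
after xor $t2, $t2, 8: $t2=7^8=15
after add $t3, $t3, 4: $t3=212+4=216
after sub $t0, $t0, 1: $t0=5-1=4
cmp $t0, 4  (cmp 4,4)
bgt start: not taken
sw $t6, (204) → M[204]=3
halt.

3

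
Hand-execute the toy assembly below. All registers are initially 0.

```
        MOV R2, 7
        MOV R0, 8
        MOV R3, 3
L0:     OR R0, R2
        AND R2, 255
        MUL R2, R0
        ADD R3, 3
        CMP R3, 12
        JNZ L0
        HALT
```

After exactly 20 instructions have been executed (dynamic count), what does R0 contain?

11759

MOV R2, 7 → R2=7
MOV R0, 8 → R0=8
MOV R3, 3 → R3=3
OR R0, R2 → R0=8|7=15
AND R2, 255 → R2=7&255=7
MUL R2, R0 → R2=7*15=105
ADD R3, 3 → R3=3+3=6
CMP R3, 12  (cmp 6,12)
JNZ L0: taken
OR R0, R2 → R0=15|105=111
AND R2, 255 → R2=105&255=105
MUL R2, R0 → R2=105*111=11655
ADD R3, 3 → R3=6+3=9
CMP R3, 12  (cmp 9,12)
JNZ L0: taken
OR R0, R2 → R0=111|11655=11759
AND R2, 255 → R2=11655&255=135
MUL R2, R0 → R2=135*11759=1587465
ADD R3, 3 → R3=9+3=12
CMP R3, 12  (cmp 12,12)
After step 20: R0 = 11759.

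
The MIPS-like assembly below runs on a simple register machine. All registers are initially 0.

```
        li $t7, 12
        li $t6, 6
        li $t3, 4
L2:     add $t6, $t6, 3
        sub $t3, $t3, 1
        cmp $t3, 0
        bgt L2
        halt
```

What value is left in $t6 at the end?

li $t7, 12 → $t7=12
li $t6, 6 → $t6=6
li $t3, 4 → $t3=4
add $t6, $t6, 3 → $t6=6+3=9
sub $t3, $t3, 1 → $t3=4-1=3
cmp $t3, 0  (cmp 3,0)
bgt L2: taken
add $t6, $t6, 3 → $t6=9+3=12
sub $t3, $t3, 1 → $t3=3-1=2
cmp $t3, 0  (cmp 2,0)
bgt L2: taken
add $t6, $t6, 3 → $t6=12+3=15
sub $t3, $t3, 1 → $t3=2-1=1
cmp $t3, 0  (cmp 1,0)
bgt L2: taken
add $t6, $t6, 3 → $t6=15+3=18
sub $t3, $t3, 1 → $t3=1-1=0
cmp $t3, 0  (cmp 0,0)
bgt L2: not taken
halt.

18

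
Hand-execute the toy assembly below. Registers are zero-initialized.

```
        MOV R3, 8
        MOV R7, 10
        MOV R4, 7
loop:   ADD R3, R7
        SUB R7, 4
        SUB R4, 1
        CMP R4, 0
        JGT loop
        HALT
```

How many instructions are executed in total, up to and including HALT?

after MOV R3, 8: R3=8
after MOV R7, 10: R7=10
after MOV R4, 7: R4=7
after ADD R3, R7: R3=8+10=18
after SUB R7, 4: R7=10-4=6
after SUB R4, 1: R4=7-1=6
CMP R4, 0  (cmp 6,0)
JGT loop: taken
after ADD R3, R7: R3=18+6=24
after SUB R7, 4: R7=6-4=2
after SUB R4, 1: R4=6-1=5
CMP R4, 0  (cmp 5,0)
JGT loop: taken
after ADD R3, R7: R3=24+2=26
after SUB R7, 4: R7=2-4=-2
after SUB R4, 1: R4=5-1=4
CMP R4, 0  (cmp 4,0)
JGT loop: taken
after ADD R3, R7: R3=26+(-2)=24
after SUB R7, 4: R7=(-2)-4=-6
after SUB R4, 1: R4=4-1=3
CMP R4, 0  (cmp 3,0)
JGT loop: taken
after ADD R3, R7: R3=24+(-6)=18
after SUB R7, 4: R7=(-6)-4=-10
after SUB R4, 1: R4=3-1=2
CMP R4, 0  (cmp 2,0)
JGT loop: taken
after ADD R3, R7: R3=18+(-10)=8
after SUB R7, 4: R7=(-10)-4=-14
after SUB R4, 1: R4=2-1=1
CMP R4, 0  (cmp 1,0)
JGT loop: taken
after ADD R3, R7: R3=8+(-14)=-6
after SUB R7, 4: R7=(-14)-4=-18
after SUB R4, 1: R4=1-1=0
CMP R4, 0  (cmp 0,0)
JGT loop: not taken
halt.
Total executed instructions: 39.

39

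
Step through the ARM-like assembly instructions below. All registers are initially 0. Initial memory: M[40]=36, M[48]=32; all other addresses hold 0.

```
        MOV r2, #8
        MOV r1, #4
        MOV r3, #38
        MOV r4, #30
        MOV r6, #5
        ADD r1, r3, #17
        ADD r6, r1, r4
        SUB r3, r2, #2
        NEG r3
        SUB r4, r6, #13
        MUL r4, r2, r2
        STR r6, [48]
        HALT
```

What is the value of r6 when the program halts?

85

r2=8
r1=4
r3=38
r4=30
r6=5
r1=38+17=55
r6=55+30=85
r3=8-2=6
r3=-(6)=-6
r4=85-13=72
r4=8*8=64
STR r6, [48] → M[48]=85
halt.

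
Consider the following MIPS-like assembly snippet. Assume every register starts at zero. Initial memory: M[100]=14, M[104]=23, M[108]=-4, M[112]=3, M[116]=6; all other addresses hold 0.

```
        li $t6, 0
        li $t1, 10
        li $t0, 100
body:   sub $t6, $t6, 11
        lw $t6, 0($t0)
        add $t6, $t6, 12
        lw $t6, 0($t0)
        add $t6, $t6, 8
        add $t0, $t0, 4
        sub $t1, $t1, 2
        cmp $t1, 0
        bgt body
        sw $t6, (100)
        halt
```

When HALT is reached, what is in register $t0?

after li $t6, 0: $t6=0
after li $t1, 10: $t1=10
after li $t0, 100: $t0=100
after sub $t6, $t6, 11: $t6=0-11=-11
after lw $t6, 0($t0): $t6=M[100]=14
after add $t6, $t6, 12: $t6=14+12=26
after lw $t6, 0($t0): $t6=M[100]=14
after add $t6, $t6, 8: $t6=14+8=22
after add $t0, $t0, 4: $t0=100+4=104
after sub $t1, $t1, 2: $t1=10-2=8
cmp $t1, 0  (cmp 8,0)
bgt body: taken
after sub $t6, $t6, 11: $t6=22-11=11
after lw $t6, 0($t0): $t6=M[104]=23
after add $t6, $t6, 12: $t6=23+12=35
after lw $t6, 0($t0): $t6=M[104]=23
after add $t6, $t6, 8: $t6=23+8=31
after add $t0, $t0, 4: $t0=104+4=108
after sub $t1, $t1, 2: $t1=8-2=6
cmp $t1, 0  (cmp 6,0)
bgt body: taken
after sub $t6, $t6, 11: $t6=31-11=20
after lw $t6, 0($t0): $t6=M[108]=-4
after add $t6, $t6, 12: $t6=(-4)+12=8
after lw $t6, 0($t0): $t6=M[108]=-4
after add $t6, $t6, 8: $t6=(-4)+8=4
after add $t0, $t0, 4: $t0=108+4=112
after sub $t1, $t1, 2: $t1=6-2=4
cmp $t1, 0  (cmp 4,0)
bgt body: taken
after sub $t6, $t6, 11: $t6=4-11=-7
after lw $t6, 0($t0): $t6=M[112]=3
after add $t6, $t6, 12: $t6=3+12=15
after lw $t6, 0($t0): $t6=M[112]=3
after add $t6, $t6, 8: $t6=3+8=11
after add $t0, $t0, 4: $t0=112+4=116
after sub $t1, $t1, 2: $t1=4-2=2
cmp $t1, 0  (cmp 2,0)
bgt body: taken
after sub $t6, $t6, 11: $t6=11-11=0
after lw $t6, 0($t0): $t6=M[116]=6
after add $t6, $t6, 12: $t6=6+12=18
after lw $t6, 0($t0): $t6=M[116]=6
after add $t6, $t6, 8: $t6=6+8=14
after add $t0, $t0, 4: $t0=116+4=120
after sub $t1, $t1, 2: $t1=2-2=0
cmp $t1, 0  (cmp 0,0)
bgt body: not taken
sw $t6, (100) → M[100]=14
halt.

120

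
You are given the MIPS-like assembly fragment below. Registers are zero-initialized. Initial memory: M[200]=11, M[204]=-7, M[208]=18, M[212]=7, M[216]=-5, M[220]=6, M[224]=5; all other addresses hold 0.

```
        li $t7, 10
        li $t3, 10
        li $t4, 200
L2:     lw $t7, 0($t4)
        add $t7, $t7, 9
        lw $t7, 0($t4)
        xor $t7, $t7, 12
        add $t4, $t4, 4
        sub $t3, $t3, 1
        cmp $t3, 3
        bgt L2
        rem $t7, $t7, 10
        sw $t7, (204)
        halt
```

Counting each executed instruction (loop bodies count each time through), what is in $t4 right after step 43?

220

$t7=10
$t3=10
$t4=200
$t7=M[200]=11
$t7=11+9=20
$t7=M[200]=11
$t7=11^12=7
$t4=200+4=204
$t3=10-1=9
cmp $t3, 3  (cmp 9,3)
bgt L2: taken
$t7=M[204]=-7
$t7=(-7)+9=2
$t7=M[204]=-7
$t7=(-7)^12=-11
$t4=204+4=208
$t3=9-1=8
cmp $t3, 3  (cmp 8,3)
bgt L2: taken
$t7=M[208]=18
$t7=18+9=27
$t7=M[208]=18
$t7=18^12=30
$t4=208+4=212
$t3=8-1=7
cmp $t3, 3  (cmp 7,3)
bgt L2: taken
$t7=M[212]=7
$t7=7+9=16
$t7=M[212]=7
$t7=7^12=11
$t4=212+4=216
$t3=7-1=6
cmp $t3, 3  (cmp 6,3)
bgt L2: taken
$t7=M[216]=-5
$t7=(-5)+9=4
$t7=M[216]=-5
$t7=(-5)^12=-9
$t4=216+4=220
$t3=6-1=5
cmp $t3, 3  (cmp 5,3)
bgt L2: taken
After step 43: $t4 = 220.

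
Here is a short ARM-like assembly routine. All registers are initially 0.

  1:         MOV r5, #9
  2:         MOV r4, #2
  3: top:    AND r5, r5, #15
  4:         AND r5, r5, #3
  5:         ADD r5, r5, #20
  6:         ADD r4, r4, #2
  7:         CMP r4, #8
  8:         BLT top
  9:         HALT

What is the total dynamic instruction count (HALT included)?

r5=9
r4=2
r5=9&15=9
r5=9&3=1
r5=1+20=21
r4=2+2=4
CMP r4, #8  (cmp 4,8)
BLT top: taken
r5=21&15=5
r5=5&3=1
r5=1+20=21
r4=4+2=6
CMP r4, #8  (cmp 6,8)
BLT top: taken
r5=21&15=5
r5=5&3=1
r5=1+20=21
r4=6+2=8
CMP r4, #8  (cmp 8,8)
BLT top: not taken
halt.
Total executed instructions: 21.

21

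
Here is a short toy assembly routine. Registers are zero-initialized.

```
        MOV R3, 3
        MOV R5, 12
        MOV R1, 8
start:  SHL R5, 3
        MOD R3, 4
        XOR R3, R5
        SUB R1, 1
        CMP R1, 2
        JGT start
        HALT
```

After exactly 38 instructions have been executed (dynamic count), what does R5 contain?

3145728

after MOV R3, 3: R3=3
after MOV R5, 12: R5=12
after MOV R1, 8: R1=8
after SHL R5, 3: R5=12<<3=96
after MOD R3, 4: R3=3%4=3
after XOR R3, R5: R3=3^96=99
after SUB R1, 1: R1=8-1=7
CMP R1, 2  (cmp 7,2)
JGT start: taken
after SHL R5, 3: R5=96<<3=768
after MOD R3, 4: R3=99%4=3
after XOR R3, R5: R3=3^768=771
after SUB R1, 1: R1=7-1=6
CMP R1, 2  (cmp 6,2)
JGT start: taken
after SHL R5, 3: R5=768<<3=6144
after MOD R3, 4: R3=771%4=3
after XOR R3, R5: R3=3^6144=6147
after SUB R1, 1: R1=6-1=5
CMP R1, 2  (cmp 5,2)
JGT start: taken
after SHL R5, 3: R5=6144<<3=49152
after MOD R3, 4: R3=6147%4=3
after XOR R3, R5: R3=3^49152=49155
after SUB R1, 1: R1=5-1=4
CMP R1, 2  (cmp 4,2)
JGT start: taken
after SHL R5, 3: R5=49152<<3=393216
after MOD R3, 4: R3=49155%4=3
after XOR R3, R5: R3=3^393216=393219
after SUB R1, 1: R1=4-1=3
CMP R1, 2  (cmp 3,2)
JGT start: taken
after SHL R5, 3: R5=393216<<3=3145728
after MOD R3, 4: R3=393219%4=3
after XOR R3, R5: R3=3^3145728=3145731
after SUB R1, 1: R1=3-1=2
CMP R1, 2  (cmp 2,2)
After step 38: R5 = 3145728.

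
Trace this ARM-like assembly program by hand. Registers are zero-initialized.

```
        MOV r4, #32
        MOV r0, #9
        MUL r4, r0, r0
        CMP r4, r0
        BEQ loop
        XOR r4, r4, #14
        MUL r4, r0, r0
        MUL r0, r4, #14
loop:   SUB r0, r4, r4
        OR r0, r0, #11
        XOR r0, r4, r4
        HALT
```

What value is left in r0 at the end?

after MOV r4, #32: r4=32
after MOV r0, #9: r0=9
after MUL r4, r0, r0: r4=9*9=81
CMP r4, r0  (cmp 81,9)
BEQ loop: not taken
after XOR r4, r4, #14: r4=81^14=95
after MUL r4, r0, r0: r4=9*9=81
after MUL r0, r4, #14: r0=81*14=1134
after SUB r0, r4, r4: r0=81-81=0
after OR r0, r0, #11: r0=0|11=11
after XOR r0, r4, r4: r0=81^81=0
halt.

0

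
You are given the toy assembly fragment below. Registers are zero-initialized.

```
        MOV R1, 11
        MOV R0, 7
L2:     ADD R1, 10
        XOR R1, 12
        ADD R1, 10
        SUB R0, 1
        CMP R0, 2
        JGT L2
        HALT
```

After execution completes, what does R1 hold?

99

MOV R1, 11 → R1=11
MOV R0, 7 → R0=7
ADD R1, 10 → R1=11+10=21
XOR R1, 12 → R1=21^12=25
ADD R1, 10 → R1=25+10=35
SUB R0, 1 → R0=7-1=6
CMP R0, 2  (cmp 6,2)
JGT L2: taken
ADD R1, 10 → R1=35+10=45
XOR R1, 12 → R1=45^12=33
ADD R1, 10 → R1=33+10=43
SUB R0, 1 → R0=6-1=5
CMP R0, 2  (cmp 5,2)
JGT L2: taken
ADD R1, 10 → R1=43+10=53
XOR R1, 12 → R1=53^12=57
ADD R1, 10 → R1=57+10=67
SUB R0, 1 → R0=5-1=4
CMP R0, 2  (cmp 4,2)
JGT L2: taken
ADD R1, 10 → R1=67+10=77
XOR R1, 12 → R1=77^12=65
ADD R1, 10 → R1=65+10=75
SUB R0, 1 → R0=4-1=3
CMP R0, 2  (cmp 3,2)
JGT L2: taken
ADD R1, 10 → R1=75+10=85
XOR R1, 12 → R1=85^12=89
ADD R1, 10 → R1=89+10=99
SUB R0, 1 → R0=3-1=2
CMP R0, 2  (cmp 2,2)
JGT L2: not taken
halt.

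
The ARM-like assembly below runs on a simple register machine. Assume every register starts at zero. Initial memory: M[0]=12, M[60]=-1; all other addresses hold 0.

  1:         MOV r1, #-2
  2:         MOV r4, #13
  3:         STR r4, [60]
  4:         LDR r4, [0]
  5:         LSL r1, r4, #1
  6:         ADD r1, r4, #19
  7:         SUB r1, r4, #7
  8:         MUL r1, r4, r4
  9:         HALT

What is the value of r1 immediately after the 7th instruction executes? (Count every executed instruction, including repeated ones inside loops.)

after MOV r1, #-2: r1=-2
after MOV r4, #13: r4=13
STR r4, [60] → M[60]=13
after LDR r4, [0]: r4=M[0]=12
after LSL r1, r4, #1: r1=12<<1=24
after ADD r1, r4, #19: r1=12+19=31
after SUB r1, r4, #7: r1=12-7=5
After step 7: r1 = 5.

5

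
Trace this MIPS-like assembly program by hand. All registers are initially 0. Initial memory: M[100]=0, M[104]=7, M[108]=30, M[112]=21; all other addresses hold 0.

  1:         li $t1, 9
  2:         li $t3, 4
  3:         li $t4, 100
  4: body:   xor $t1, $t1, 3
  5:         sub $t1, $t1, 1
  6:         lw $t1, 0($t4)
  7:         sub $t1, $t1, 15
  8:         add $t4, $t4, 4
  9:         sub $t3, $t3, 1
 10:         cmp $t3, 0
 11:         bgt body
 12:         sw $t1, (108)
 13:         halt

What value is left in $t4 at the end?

116

after li $t1, 9: $t1=9
after li $t3, 4: $t3=4
after li $t4, 100: $t4=100
after xor $t1, $t1, 3: $t1=9^3=10
after sub $t1, $t1, 1: $t1=10-1=9
after lw $t1, 0($t4): $t1=M[100]=0
after sub $t1, $t1, 15: $t1=0-15=-15
after add $t4, $t4, 4: $t4=100+4=104
after sub $t3, $t3, 1: $t3=4-1=3
cmp $t3, 0  (cmp 3,0)
bgt body: taken
after xor $t1, $t1, 3: $t1=(-15)^3=-14
after sub $t1, $t1, 1: $t1=(-14)-1=-15
after lw $t1, 0($t4): $t1=M[104]=7
after sub $t1, $t1, 15: $t1=7-15=-8
after add $t4, $t4, 4: $t4=104+4=108
after sub $t3, $t3, 1: $t3=3-1=2
cmp $t3, 0  (cmp 2,0)
bgt body: taken
after xor $t1, $t1, 3: $t1=(-8)^3=-5
after sub $t1, $t1, 1: $t1=(-5)-1=-6
after lw $t1, 0($t4): $t1=M[108]=30
after sub $t1, $t1, 15: $t1=30-15=15
after add $t4, $t4, 4: $t4=108+4=112
after sub $t3, $t3, 1: $t3=2-1=1
cmp $t3, 0  (cmp 1,0)
bgt body: taken
after xor $t1, $t1, 3: $t1=15^3=12
after sub $t1, $t1, 1: $t1=12-1=11
after lw $t1, 0($t4): $t1=M[112]=21
after sub $t1, $t1, 15: $t1=21-15=6
after add $t4, $t4, 4: $t4=112+4=116
after sub $t3, $t3, 1: $t3=1-1=0
cmp $t3, 0  (cmp 0,0)
bgt body: not taken
sw $t1, (108) → M[108]=6
halt.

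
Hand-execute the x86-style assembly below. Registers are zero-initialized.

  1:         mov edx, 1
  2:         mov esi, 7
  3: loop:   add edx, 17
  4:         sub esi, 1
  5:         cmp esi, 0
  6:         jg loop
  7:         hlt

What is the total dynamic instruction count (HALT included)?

31

after mov edx, 1: edx=1
after mov esi, 7: esi=7
after add edx, 17: edx=1+17=18
after sub esi, 1: esi=7-1=6
cmp esi, 0  (cmp 6,0)
jg loop: taken
after add edx, 17: edx=18+17=35
after sub esi, 1: esi=6-1=5
cmp esi, 0  (cmp 5,0)
jg loop: taken
after add edx, 17: edx=35+17=52
after sub esi, 1: esi=5-1=4
cmp esi, 0  (cmp 4,0)
jg loop: taken
after add edx, 17: edx=52+17=69
after sub esi, 1: esi=4-1=3
cmp esi, 0  (cmp 3,0)
jg loop: taken
after add edx, 17: edx=69+17=86
after sub esi, 1: esi=3-1=2
cmp esi, 0  (cmp 2,0)
jg loop: taken
after add edx, 17: edx=86+17=103
after sub esi, 1: esi=2-1=1
cmp esi, 0  (cmp 1,0)
jg loop: taken
after add edx, 17: edx=103+17=120
after sub esi, 1: esi=1-1=0
cmp esi, 0  (cmp 0,0)
jg loop: not taken
halt.
Total executed instructions: 31.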